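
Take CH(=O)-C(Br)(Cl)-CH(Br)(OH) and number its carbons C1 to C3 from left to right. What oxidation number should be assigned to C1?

+1

Count +1 for every bond to an atom more electronegative than carbon and −1 for every bond to one less electronegative; C–C bonds are 0.
C1 has one bond to C (0), a double bond to O (2×+1 = +2), one bond to H (-1).
Oxidation state = 0 + 2 − 1 = +1.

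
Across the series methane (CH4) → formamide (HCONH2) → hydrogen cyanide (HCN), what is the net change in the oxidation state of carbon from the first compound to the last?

Carbon oxidation states along the series — methane: -4, formamide: +2, hydrogen cyanide: +2.
Net change = +2 − (-4) = +6.

+6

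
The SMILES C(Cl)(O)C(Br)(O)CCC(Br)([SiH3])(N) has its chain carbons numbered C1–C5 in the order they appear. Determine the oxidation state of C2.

+2

C2 has one bond to C (0), one bond to C (0), one bond to Br (+1), one bond to O (+1).
Oxidation state = 0 + 0 + 1 + 1 = +2.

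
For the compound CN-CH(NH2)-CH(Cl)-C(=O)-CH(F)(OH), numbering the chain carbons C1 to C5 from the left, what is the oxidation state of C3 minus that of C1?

C3: 2C, 1H, 1Cl → 0 − 1 + 1 = 0
C1: 1C, 3N → 0 + 3 = +3
Difference: 0 − (+3) = -3.

-3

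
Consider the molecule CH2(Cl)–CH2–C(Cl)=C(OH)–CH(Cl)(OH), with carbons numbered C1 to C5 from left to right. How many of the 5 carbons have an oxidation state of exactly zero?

0

Each bond to a more electronegative atom (O, N, halogen) counts +1, each bond to a less electronegative atom (H, metal, B, Si) counts −1, and each C–C bond counts 0. Tallying each carbon:
C1: 1C, 2H, 1Cl → 0 − 2 + 1 = -1
C2: 2C, 2H → 0 − 2 = -2
C3: 3C, 1Cl → 0 + 1 = +1
C4: 3C, 1O → 0 + 1 = +1
C5: 1C, 1H, 1O, 1Cl → 0 − 1 + 1 + 1 = +1
0 carbons meet the condition.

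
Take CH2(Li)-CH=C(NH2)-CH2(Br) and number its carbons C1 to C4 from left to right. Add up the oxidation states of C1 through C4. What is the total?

Bonds to more-electronegative neighbours contribute +1 each, bonds to H or metals contribute −1 each, and C–C bonds contribute 0. Tallying each carbon:
C1: 1C, 2H, 1Li → 0 − 2 − 1 = -3
C2: 3C, 1H → 0 − 1 = -1
C3: 3C, 1N → 0 + 1 = +1
C4: 1C, 2H, 1Br → 0 − 2 + 1 = -1
Sum = -3 − 1 + 1 − 1 = -4.

-4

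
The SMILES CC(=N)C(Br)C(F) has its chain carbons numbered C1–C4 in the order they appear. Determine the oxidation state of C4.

C4 has one bond to C (0), one bond to H (-1), one bond to H (-1), one bond to F (+1).
Oxidation state = 0 − 1 − 1 + 1 = -1.

-1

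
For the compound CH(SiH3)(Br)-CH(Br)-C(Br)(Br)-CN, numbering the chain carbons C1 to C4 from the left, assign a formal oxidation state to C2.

C2 has one bond to C (0), one bond to C (0), one bond to Br (+1), one bond to H (-1).
Oxidation state = 0 + 0 + 1 − 1 = 0.

0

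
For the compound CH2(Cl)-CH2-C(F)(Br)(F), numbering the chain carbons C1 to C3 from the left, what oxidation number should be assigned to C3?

+3

C3 has one bond to C (0), one bond to F (+1), one bond to Br (+1), one bond to F (+1).
Oxidation state = 0 + 1 + 1 + 1 = +3.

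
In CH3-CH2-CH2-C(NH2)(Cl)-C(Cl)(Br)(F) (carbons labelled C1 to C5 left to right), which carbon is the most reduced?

C1

Bonds to more-electronegative neighbours contribute +1 each, bonds to H or metals contribute −1 each, and C–C bonds contribute 0. Tallying each carbon:
C1: 1C, 3H → 0 − 3 = -3
C2: 2C, 2H → 0 − 2 = -2
C3: 2C, 2H → 0 − 2 = -2
C4: 2C, 1N, 1Cl → 0 + 1 + 1 = +2
C5: 1C, 1F, 1Cl, 1Br → 0 + 1 + 1 + 1 = +3
The most reduced carbon is C1 at -3.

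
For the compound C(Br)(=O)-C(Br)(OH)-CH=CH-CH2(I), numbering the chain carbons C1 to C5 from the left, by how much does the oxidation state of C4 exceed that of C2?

C4: 3C, 1H → 0 − 1 = -1
C2: 2C, 1O, 1Br → 0 + 1 + 1 = +2
Difference: -1 − (+2) = -3.

-3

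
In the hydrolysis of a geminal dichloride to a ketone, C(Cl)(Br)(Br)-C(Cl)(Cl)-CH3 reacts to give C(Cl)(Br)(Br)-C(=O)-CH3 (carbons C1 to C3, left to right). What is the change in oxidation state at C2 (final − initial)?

0

Before: C2 has 2 bonds to C, 2 bonds to Cl → oxidation state +2.
After: C2 has 2 bonds to C, 2 bonds to O → oxidation state +2.
Δ = +2 − (+2) = 0, so no net redox change at C2.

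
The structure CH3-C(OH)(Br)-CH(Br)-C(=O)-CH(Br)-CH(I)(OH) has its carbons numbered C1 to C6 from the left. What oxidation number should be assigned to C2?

+2

C2 has one bond to C (0), one bond to C (0), one bond to O (+1), one bond to Br (+1).
Oxidation state = 0 + 0 + 1 + 1 = +2.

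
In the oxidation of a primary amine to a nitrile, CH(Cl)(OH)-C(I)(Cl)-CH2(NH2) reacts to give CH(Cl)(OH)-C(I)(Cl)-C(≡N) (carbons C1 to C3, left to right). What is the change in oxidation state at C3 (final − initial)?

Before: C3 has 1 bond to C, 2 bonds to H, 1 bond to N → oxidation state -1.
After: C3 has 1 bond to C, 3 bonds to N → oxidation state +3.
Δ = +3 − (-1) = +4, so this is an oxidation at C3.

+4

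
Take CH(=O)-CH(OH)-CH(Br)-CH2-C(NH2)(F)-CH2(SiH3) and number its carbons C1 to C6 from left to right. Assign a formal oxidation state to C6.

-3

C6 has one bond to C (0), one bond to Si (-1), one bond to H (-1), one bond to H (-1).
Oxidation state = 0 − 1 − 1 − 1 = -3.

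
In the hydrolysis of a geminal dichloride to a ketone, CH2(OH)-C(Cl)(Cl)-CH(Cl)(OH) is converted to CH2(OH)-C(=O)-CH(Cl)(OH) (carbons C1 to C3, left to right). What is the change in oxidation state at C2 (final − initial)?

Before: C2 has 2 bonds to C, 2 bonds to Cl → oxidation state +2.
After: C2 has 2 bonds to C, 2 bonds to O → oxidation state +2.
Δ = +2 − (+2) = 0, so no net redox change at C2.

0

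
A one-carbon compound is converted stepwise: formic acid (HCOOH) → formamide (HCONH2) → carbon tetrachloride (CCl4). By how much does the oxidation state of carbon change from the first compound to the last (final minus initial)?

+2

Carbon oxidation states along the series — formic acid: +2, formamide: +2, carbon tetrachloride: +4.
Net change = +4 − (+2) = +2.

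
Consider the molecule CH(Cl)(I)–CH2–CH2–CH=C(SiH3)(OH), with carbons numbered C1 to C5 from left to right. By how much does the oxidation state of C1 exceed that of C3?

C1: 1C, 1H, 1Cl, 1I → 0 − 1 + 1 + 1 = +1
C3: 2C, 2H → 0 − 2 = -2
Difference: +1 − (-2) = +3.

+3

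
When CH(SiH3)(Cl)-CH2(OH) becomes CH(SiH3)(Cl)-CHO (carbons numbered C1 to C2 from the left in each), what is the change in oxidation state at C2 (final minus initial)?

+2

Before: C2 has 1 bond to C, 2 bonds to H, 1 bond to O → oxidation state -1.
After: C2 has 1 bond to C, 1 bond to H, 2 bonds to O → oxidation state +1.
Δ = +1 − (-1) = +2, so this is an oxidation at C2.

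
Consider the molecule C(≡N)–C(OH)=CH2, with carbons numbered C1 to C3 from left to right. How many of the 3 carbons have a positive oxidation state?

Bonds to more-electronegative neighbours contribute +1 each, bonds to H or metals contribute −1 each, and C–C bonds contribute 0. Tallying each carbon:
C1: 1C, 3N → 0 + 3 = +3
C2: 3C, 1O → 0 + 1 = +1
C3: 2C, 2H → 0 − 2 = -2
2 carbons (C1, C2) meet the condition.

2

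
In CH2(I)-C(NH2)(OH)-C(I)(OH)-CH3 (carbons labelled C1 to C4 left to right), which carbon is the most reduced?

Bonds to more-electronegative neighbours contribute +1 each, bonds to H or metals contribute −1 each, and C–C bonds contribute 0. Tallying each carbon:
C1: 1C, 2H, 1I → 0 − 2 + 1 = -1
C2: 2C, 1O, 1N → 0 + 1 + 1 = +2
C3: 2C, 1O, 1I → 0 + 1 + 1 = +2
C4: 1C, 3H → 0 − 3 = -3
The most reduced carbon is C4 at -3.

C4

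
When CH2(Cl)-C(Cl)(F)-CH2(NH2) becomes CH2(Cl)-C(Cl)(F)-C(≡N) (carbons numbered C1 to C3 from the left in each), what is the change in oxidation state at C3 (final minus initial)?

Before: C3 has 1 bond to C, 2 bonds to H, 1 bond to N → oxidation state -1.
After: C3 has 1 bond to C, 3 bonds to N → oxidation state +3.
Δ = +3 − (-1) = +4, so this is an oxidation at C3.

+4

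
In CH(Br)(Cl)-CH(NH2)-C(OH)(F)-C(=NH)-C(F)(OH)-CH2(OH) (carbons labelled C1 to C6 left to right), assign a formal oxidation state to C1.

C1 has one bond to C (0), one bond to Br (+1), one bond to Cl (+1), one bond to H (-1).
Oxidation state = 0 + 1 + 1 − 1 = +1.

+1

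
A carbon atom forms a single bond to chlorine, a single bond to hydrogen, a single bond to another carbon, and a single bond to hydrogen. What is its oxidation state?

-1

The carbon has one bond to C (0), one bond to Cl (+1), one bond to H (-1), one bond to H (-1).
Oxidation state = 0 + 1 − 1 − 1 = -1.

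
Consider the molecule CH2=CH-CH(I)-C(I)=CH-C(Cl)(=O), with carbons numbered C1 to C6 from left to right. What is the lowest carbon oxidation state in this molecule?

Tallying each carbon's bonds:
C1: 2C, 2H → 0 − 2 = -2
C2: 3C, 1H → 0 − 1 = -1
C3: 2C, 1H, 1I → 0 − 1 + 1 = 0
C4: 3C, 1I → 0 + 1 = +1
C5: 3C, 1H → 0 − 1 = -1
C6: 1C, 2O, 1Cl → 0 + 2 + 1 = +3
The lowest value is -2.

-2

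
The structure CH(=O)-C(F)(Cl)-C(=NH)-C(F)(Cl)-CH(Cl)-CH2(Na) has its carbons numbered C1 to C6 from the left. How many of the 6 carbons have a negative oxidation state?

1

Count +1 for every bond to an atom more electronegative than carbon and −1 for every bond to one less electronegative; C–C bonds are 0. Tallying each carbon:
C1: 1C, 1H, 2O → 0 − 1 + 2 = +1
C2: 2C, 1F, 1Cl → 0 + 1 + 1 = +2
C3: 2C, 2N → 0 + 2 = +2
C4: 2C, 1F, 1Cl → 0 + 1 + 1 = +2
C5: 2C, 1H, 1Cl → 0 − 1 + 1 = 0
C6: 1C, 2H, 1Na → 0 − 2 − 1 = -3
1 carbon (C6) meets the condition.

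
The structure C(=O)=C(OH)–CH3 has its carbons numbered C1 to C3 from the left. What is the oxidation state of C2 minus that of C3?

C2: 3C, 1O → 0 + 1 = +1
C3: 1C, 3H → 0 − 3 = -3
Difference: +1 − (-3) = +4.

+4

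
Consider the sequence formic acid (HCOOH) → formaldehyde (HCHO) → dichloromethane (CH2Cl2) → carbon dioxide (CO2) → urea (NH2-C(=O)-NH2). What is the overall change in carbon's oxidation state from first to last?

+2

Carbon oxidation states along the series — formic acid: +2, formaldehyde: 0, dichloromethane: 0, carbon dioxide: +4, urea: +4.
Net change = +4 − (+2) = +2.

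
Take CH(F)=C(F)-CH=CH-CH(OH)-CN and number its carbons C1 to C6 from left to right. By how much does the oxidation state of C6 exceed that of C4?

C6: 1C, 3N → 0 + 3 = +3
C4: 3C, 1H → 0 − 1 = -1
Difference: +3 − (-1) = +4.

+4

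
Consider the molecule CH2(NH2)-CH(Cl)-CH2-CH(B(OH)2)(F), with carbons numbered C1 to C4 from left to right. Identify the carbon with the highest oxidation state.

C2

Tallying each carbon's bonds:
C1: 1C, 2H, 1N → 0 − 2 + 1 = -1
C2: 2C, 1H, 1Cl → 0 − 1 + 1 = 0
C3: 2C, 2H → 0 − 2 = -2
C4: 1C, 1H, 1F, 1B → 0 − 1 + 1 − 1 = -1
The most oxidised carbon is C2 at 0.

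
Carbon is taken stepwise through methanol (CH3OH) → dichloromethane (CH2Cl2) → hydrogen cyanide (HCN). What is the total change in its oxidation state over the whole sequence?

+4

Carbon oxidation states along the series — methanol: -2, dichloromethane: 0, hydrogen cyanide: +2.
Net change = +2 − (-2) = +4.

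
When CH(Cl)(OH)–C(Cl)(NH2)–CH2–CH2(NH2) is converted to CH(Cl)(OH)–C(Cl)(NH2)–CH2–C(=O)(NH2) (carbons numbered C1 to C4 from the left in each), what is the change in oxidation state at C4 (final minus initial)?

Before: C4 has 1 bond to C, 2 bonds to H, 1 bond to N → oxidation state -1.
After: C4 has 1 bond to C, 2 bonds to O, 1 bond to N → oxidation state +3.
Δ = +3 − (-1) = +4, so this is an oxidation at C4.

+4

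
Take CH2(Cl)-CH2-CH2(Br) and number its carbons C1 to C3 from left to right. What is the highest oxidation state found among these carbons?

Tallying each carbon's bonds:
C1: 1C, 2H, 1Cl → 0 − 2 + 1 = -1
C2: 2C, 2H → 0 − 2 = -2
C3: 1C, 2H, 1Br → 0 − 2 + 1 = -1
The highest value is -1.

-1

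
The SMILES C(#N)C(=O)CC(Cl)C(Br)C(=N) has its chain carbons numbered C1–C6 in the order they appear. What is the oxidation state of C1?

C1 has one bond to C (0), a triple bond to N (3×+1 = +3).
Oxidation state = 0 + 3 = +3.

+3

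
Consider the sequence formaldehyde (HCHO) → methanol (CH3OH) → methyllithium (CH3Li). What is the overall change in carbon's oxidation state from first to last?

Carbon oxidation states along the series — formaldehyde: 0, methanol: -2, methyllithium: -4.
Net change = -4 − (0) = -4.

-4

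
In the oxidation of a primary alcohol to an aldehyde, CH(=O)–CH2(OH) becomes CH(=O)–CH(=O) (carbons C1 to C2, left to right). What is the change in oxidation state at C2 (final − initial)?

+2

Before: C2 has 1 bond to C, 2 bonds to H, 1 bond to O → oxidation state -1.
After: C2 has 1 bond to C, 1 bond to H, 2 bonds to O → oxidation state +1.
Δ = +1 − (-1) = +2, so this is an oxidation at C2.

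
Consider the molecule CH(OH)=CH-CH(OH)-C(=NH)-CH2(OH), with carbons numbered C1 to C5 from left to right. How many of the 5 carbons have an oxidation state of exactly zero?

Tallying each carbon's bonds:
C1: 2C, 1H, 1O → 0 − 1 + 1 = 0
C2: 3C, 1H → 0 − 1 = -1
C3: 2C, 1H, 1O → 0 − 1 + 1 = 0
C4: 2C, 2N → 0 + 2 = +2
C5: 1C, 2H, 1O → 0 − 2 + 1 = -1
2 carbons (C1, C3) meet the condition.

2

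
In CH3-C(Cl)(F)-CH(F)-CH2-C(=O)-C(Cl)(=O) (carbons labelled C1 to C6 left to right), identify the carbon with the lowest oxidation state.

Tallying each carbon's bonds:
C1: 1C, 3H → 0 − 3 = -3
C2: 2C, 1F, 1Cl → 0 + 1 + 1 = +2
C3: 2C, 1H, 1F → 0 − 1 + 1 = 0
C4: 2C, 2H → 0 − 2 = -2
C5: 2C, 2O → 0 + 2 = +2
C6: 1C, 2O, 1Cl → 0 + 2 + 1 = +3
The most reduced carbon is C1 at -3.

C1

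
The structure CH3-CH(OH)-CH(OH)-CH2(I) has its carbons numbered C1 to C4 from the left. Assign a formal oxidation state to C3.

Bonds to more-electronegative neighbours contribute +1 each, bonds to H or metals contribute −1 each, and C–C bonds contribute 0.
C3 has one bond to C (0), one bond to C (0), one bond to O (+1), one bond to H (-1).
Oxidation state = 0 + 0 + 1 − 1 = 0.

0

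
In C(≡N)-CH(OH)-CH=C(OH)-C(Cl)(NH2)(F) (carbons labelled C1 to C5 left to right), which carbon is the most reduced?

C3

Tallying each carbon's bonds:
C1: 1C, 3N → 0 + 3 = +3
C2: 2C, 1H, 1O → 0 − 1 + 1 = 0
C3: 3C, 1H → 0 − 1 = -1
C4: 3C, 1O → 0 + 1 = +1
C5: 1C, 1N, 1F, 1Cl → 0 + 1 + 1 + 1 = +3
The most reduced carbon is C3 at -1.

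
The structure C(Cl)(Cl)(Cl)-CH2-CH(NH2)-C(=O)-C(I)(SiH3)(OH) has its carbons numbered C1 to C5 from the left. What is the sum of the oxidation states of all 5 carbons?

Each bond to a more electronegative atom (O, N, halogen) counts +1, each bond to a less electronegative atom (H, metal, B, Si) counts −1, and each C–C bond counts 0. Tallying each carbon:
C1: 1C, 3Cl → 0 + 3 = +3
C2: 2C, 2H → 0 − 2 = -2
C3: 2C, 1H, 1N → 0 − 1 + 1 = 0
C4: 2C, 2O → 0 + 2 = +2
C5: 1C, 1O, 1I, 1Si → 0 + 1 + 1 − 1 = +1
Sum = +3 − 2 + 0 + 2 + 1 = +4.

+4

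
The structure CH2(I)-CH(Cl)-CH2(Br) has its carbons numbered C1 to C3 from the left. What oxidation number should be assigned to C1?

Each bond to a more electronegative atom (O, N, halogen) counts +1, each bond to a less electronegative atom (H, metal, B, Si) counts −1, and each C–C bond counts 0.
C1 has one bond to C (0), one bond to I (+1), one bond to H (-1), one bond to H (-1).
Oxidation state = 0 + 1 − 1 − 1 = -1.

-1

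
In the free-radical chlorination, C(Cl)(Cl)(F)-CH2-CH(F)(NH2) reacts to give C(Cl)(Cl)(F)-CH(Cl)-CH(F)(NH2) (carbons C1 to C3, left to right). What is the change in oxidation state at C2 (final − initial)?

Before: C2 has 2 bonds to C, 2 bonds to H → oxidation state -2.
After: C2 has 2 bonds to C, 1 bond to H, 1 bond to Cl → oxidation state 0.
Δ = 0 − (-2) = +2, so this is an oxidation at C2.

+2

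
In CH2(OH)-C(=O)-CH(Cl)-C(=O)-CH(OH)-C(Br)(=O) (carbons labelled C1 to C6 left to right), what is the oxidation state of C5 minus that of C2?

C5: 2C, 1H, 1O → 0 − 1 + 1 = 0
C2: 2C, 2O → 0 + 2 = +2
Difference: 0 − (+2) = -2.

-2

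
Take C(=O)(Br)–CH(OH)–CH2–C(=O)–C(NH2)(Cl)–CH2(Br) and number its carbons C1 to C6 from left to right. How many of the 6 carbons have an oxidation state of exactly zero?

1

Tallying each carbon's bonds:
C1: 1C, 2O, 1Br → 0 + 2 + 1 = +3
C2: 2C, 1H, 1O → 0 − 1 + 1 = 0
C3: 2C, 2H → 0 − 2 = -2
C4: 2C, 2O → 0 + 2 = +2
C5: 2C, 1N, 1Cl → 0 + 1 + 1 = +2
C6: 1C, 2H, 1Br → 0 − 2 + 1 = -1
1 carbon (C2) meets the condition.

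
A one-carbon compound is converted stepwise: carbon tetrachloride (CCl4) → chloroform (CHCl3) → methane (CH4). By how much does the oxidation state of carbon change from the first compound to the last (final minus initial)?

Carbon oxidation states along the series — carbon tetrachloride: +4, chloroform: +2, methane: -4.
Net change = -4 − (+4) = -8.

-8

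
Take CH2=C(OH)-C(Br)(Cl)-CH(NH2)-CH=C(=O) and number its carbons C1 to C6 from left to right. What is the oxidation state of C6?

Assign +1 per bond to O/N/halogen, −1 per bond to H or an electropositive element, and 0 per bond to carbon.
C6 has a double bond to C (2×0 = 0), a double bond to O (2×+1 = +2).
Oxidation state = 0 + 2 = +2.

+2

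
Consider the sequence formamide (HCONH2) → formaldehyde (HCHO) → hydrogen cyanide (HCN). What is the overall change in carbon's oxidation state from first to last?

0

Carbon oxidation states along the series — formamide: +2, formaldehyde: 0, hydrogen cyanide: +2.
Net change = +2 − (+2) = 0.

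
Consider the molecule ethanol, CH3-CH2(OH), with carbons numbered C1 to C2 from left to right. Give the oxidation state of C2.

C2 has one bond to H (-1), one bond to H (-1), one bond to O (+1), one bond to C (0).
Oxidation state = -1 − 1 + 1 + 0 = -1.

-1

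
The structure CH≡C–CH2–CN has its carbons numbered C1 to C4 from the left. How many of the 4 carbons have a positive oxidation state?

1

Each bond to a more electronegative atom (O, N, halogen) counts +1, each bond to a less electronegative atom (H, metal, B, Si) counts −1, and each C–C bond counts 0. Tallying each carbon:
C1: 3C, 1H → 0 − 1 = -1
C2: 4C → 0 = 0
C3: 2C, 2H → 0 − 2 = -2
C4: 1C, 3N → 0 + 3 = +3
1 carbon (C4) meets the condition.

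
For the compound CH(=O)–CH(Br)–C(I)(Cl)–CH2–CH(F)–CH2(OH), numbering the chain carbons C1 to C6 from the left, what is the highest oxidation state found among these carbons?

+2

Count +1 for every bond to an atom more electronegative than carbon and −1 for every bond to one less electronegative; C–C bonds are 0. Tallying each carbon:
C1: 1C, 1H, 2O → 0 − 1 + 2 = +1
C2: 2C, 1H, 1Br → 0 − 1 + 1 = 0
C3: 2C, 1Cl, 1I → 0 + 1 + 1 = +2
C4: 2C, 2H → 0 − 2 = -2
C5: 2C, 1H, 1F → 0 − 1 + 1 = 0
C6: 1C, 2H, 1O → 0 − 2 + 1 = -1
The highest value is +2.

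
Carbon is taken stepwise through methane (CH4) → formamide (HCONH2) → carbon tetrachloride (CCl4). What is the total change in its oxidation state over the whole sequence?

Carbon oxidation states along the series — methane: -4, formamide: +2, carbon tetrachloride: +4.
Net change = +4 − (-4) = +8.

+8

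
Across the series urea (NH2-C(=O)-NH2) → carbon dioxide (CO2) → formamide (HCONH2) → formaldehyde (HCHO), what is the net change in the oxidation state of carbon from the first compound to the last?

Carbon oxidation states along the series — urea: +4, carbon dioxide: +4, formamide: +2, formaldehyde: 0.
Net change = 0 − (+4) = -4.

-4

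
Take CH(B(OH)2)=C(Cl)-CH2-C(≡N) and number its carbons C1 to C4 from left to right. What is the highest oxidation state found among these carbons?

Each bond to a more electronegative atom (O, N, halogen) counts +1, each bond to a less electronegative atom (H, metal, B, Si) counts −1, and each C–C bond counts 0. Tallying each carbon:
C1: 2C, 1H, 1B → 0 − 1 − 1 = -2
C2: 3C, 1Cl → 0 + 1 = +1
C3: 2C, 2H → 0 − 2 = -2
C4: 1C, 3N → 0 + 3 = +3
The highest value is +3.

+3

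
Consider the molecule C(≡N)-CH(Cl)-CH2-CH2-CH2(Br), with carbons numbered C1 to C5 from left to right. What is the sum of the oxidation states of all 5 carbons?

Each bond to a more electronegative atom (O, N, halogen) counts +1, each bond to a less electronegative atom (H, metal, B, Si) counts −1, and each C–C bond counts 0. Tallying each carbon:
C1: 1C, 3N → 0 + 3 = +3
C2: 2C, 1H, 1Cl → 0 − 1 + 1 = 0
C3: 2C, 2H → 0 − 2 = -2
C4: 2C, 2H → 0 − 2 = -2
C5: 1C, 2H, 1Br → 0 − 2 + 1 = -1
Sum = +3 + 0 − 2 − 2 − 1 = -2.

-2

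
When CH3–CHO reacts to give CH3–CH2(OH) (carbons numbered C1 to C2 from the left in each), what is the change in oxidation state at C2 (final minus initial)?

Before: C2 has 1 bond to C, 1 bond to H, 2 bonds to O → oxidation state +1.
After: C2 has 1 bond to C, 2 bonds to H, 1 bond to O → oxidation state -1.
Δ = -1 − (+1) = -2, so this is a reduction at C2.

-2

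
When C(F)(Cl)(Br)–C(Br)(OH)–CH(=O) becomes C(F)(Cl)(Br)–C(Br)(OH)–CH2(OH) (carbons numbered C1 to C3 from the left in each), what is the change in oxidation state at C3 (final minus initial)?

Before: C3 has 1 bond to C, 1 bond to H, 2 bonds to O → oxidation state +1.
After: C3 has 1 bond to C, 2 bonds to H, 1 bond to O → oxidation state -1.
Δ = -1 − (+1) = -2, so this is a reduction at C3.

-2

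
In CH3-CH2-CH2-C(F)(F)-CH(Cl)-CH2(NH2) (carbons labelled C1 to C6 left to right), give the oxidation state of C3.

C3 has one bond to C (0), one bond to C (0), one bond to H (-1), one bond to H (-1).
Oxidation state = 0 + 0 − 1 − 1 = -2.

-2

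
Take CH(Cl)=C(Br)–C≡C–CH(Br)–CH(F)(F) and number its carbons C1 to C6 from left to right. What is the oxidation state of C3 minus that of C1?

C3: 4C → 0 = 0
C1: 2C, 1H, 1Cl → 0 − 1 + 1 = 0
Difference: 0 − (0) = 0.

0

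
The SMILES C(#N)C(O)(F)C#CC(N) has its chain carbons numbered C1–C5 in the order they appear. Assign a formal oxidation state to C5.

-1

Assign +1 per bond to O/N/halogen, −1 per bond to H or an electropositive element, and 0 per bond to carbon.
C5 has one bond to C (0), one bond to N (+1), one bond to H (-1), one bond to H (-1).
Oxidation state = 0 + 1 − 1 − 1 = -1.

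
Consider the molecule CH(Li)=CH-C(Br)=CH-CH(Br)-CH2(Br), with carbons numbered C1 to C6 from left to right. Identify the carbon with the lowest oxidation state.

Tallying each carbon's bonds:
C1: 2C, 1H, 1Li → 0 − 1 − 1 = -2
C2: 3C, 1H → 0 − 1 = -1
C3: 3C, 1Br → 0 + 1 = +1
C4: 3C, 1H → 0 − 1 = -1
C5: 2C, 1H, 1Br → 0 − 1 + 1 = 0
C6: 1C, 2H, 1Br → 0 − 2 + 1 = -1
The most reduced carbon is C1 at -2.

C1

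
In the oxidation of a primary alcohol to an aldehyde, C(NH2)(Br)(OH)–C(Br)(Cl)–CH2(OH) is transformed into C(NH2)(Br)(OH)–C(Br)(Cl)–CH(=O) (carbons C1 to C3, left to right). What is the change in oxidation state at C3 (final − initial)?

Before: C3 has 1 bond to C, 2 bonds to H, 1 bond to O → oxidation state -1.
After: C3 has 1 bond to C, 1 bond to H, 2 bonds to O → oxidation state +1.
Δ = +1 − (-1) = +2, so this is an oxidation at C3.

+2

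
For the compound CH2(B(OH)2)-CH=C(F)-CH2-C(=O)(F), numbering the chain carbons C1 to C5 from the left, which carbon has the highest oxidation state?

Each bond to a more electronegative atom (O, N, halogen) counts +1, each bond to a less electronegative atom (H, metal, B, Si) counts −1, and each C–C bond counts 0. Tallying each carbon:
C1: 1C, 2H, 1B → 0 − 2 − 1 = -3
C2: 3C, 1H → 0 − 1 = -1
C3: 3C, 1F → 0 + 1 = +1
C4: 2C, 2H → 0 − 2 = -2
C5: 1C, 2O, 1F → 0 + 2 + 1 = +3
The most oxidised carbon is C5 at +3.

C5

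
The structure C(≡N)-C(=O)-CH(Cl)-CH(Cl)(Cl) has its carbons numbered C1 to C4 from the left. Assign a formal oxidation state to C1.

+3

Assign +1 per bond to O/N/halogen, −1 per bond to H or an electropositive element, and 0 per bond to carbon.
C1 has one bond to C (0), a triple bond to N (3×+1 = +3).
Oxidation state = 0 + 3 = +3.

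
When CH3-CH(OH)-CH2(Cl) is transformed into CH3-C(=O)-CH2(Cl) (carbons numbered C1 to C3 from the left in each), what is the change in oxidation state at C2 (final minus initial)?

Before: C2 has 2 bonds to C, 1 bond to H, 1 bond to O → oxidation state 0.
After: C2 has 2 bonds to C, 2 bonds to O → oxidation state +2.
Δ = +2 − (0) = +2, so this is an oxidation at C2.

+2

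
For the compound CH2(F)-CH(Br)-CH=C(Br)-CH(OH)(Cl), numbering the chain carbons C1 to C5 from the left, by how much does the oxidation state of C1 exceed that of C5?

-2

C1: 1C, 2H, 1F → 0 − 2 + 1 = -1
C5: 1C, 1H, 1O, 1Cl → 0 − 1 + 1 + 1 = +1
Difference: -1 − (+1) = -2.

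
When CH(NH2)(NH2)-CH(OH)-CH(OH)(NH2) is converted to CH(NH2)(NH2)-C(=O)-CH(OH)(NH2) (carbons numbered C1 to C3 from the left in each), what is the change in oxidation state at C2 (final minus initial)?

Before: C2 has 2 bonds to C, 1 bond to H, 1 bond to O → oxidation state 0.
After: C2 has 2 bonds to C, 2 bonds to O → oxidation state +2.
Δ = +2 − (0) = +2, so this is an oxidation at C2.

+2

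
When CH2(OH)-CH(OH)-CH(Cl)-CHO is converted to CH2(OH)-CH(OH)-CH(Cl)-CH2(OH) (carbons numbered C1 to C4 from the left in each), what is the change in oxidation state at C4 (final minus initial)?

Before: C4 has 1 bond to C, 1 bond to H, 2 bonds to O → oxidation state +1.
After: C4 has 1 bond to C, 2 bonds to H, 1 bond to O → oxidation state -1.
Δ = -1 − (+1) = -2, so this is a reduction at C4.

-2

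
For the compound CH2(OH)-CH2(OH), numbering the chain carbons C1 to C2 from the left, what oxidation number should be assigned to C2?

Count +1 for every bond to an atom more electronegative than carbon and −1 for every bond to one less electronegative; C–C bonds are 0.
C2 has one bond to C (0), one bond to H (-1), one bond to H (-1), one bond to O (+1).
Oxidation state = 0 − 1 − 1 + 1 = -1.

-1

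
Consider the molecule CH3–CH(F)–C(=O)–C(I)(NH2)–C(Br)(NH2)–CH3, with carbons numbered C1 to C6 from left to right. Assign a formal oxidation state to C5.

Count +1 for every bond to an atom more electronegative than carbon and −1 for every bond to one less electronegative; C–C bonds are 0.
C5 has one bond to C (0), one bond to C (0), one bond to Br (+1), one bond to N (+1).
Oxidation state = 0 + 0 + 1 + 1 = +2.

+2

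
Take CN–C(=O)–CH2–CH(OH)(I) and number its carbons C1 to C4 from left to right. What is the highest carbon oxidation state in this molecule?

Tallying each carbon's bonds:
C1: 1C, 3N → 0 + 3 = +3
C2: 2C, 2O → 0 + 2 = +2
C3: 2C, 2H → 0 − 2 = -2
C4: 1C, 1H, 1O, 1I → 0 − 1 + 1 + 1 = +1
The highest value is +3.

+3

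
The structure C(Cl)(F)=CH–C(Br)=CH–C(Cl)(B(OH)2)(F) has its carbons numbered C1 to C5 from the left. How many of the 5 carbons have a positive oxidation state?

Tallying each carbon's bonds:
C1: 2C, 1F, 1Cl → 0 + 1 + 1 = +2
C2: 3C, 1H → 0 − 1 = -1
C3: 3C, 1Br → 0 + 1 = +1
C4: 3C, 1H → 0 − 1 = -1
C5: 1C, 1F, 1Cl, 1B → 0 + 1 + 1 − 1 = +1
3 carbons (C1, C3, C5) meet the condition.

3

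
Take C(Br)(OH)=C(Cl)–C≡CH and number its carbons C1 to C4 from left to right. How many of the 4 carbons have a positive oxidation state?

2

Tallying each carbon's bonds:
C1: 2C, 1O, 1Br → 0 + 1 + 1 = +2
C2: 3C, 1Cl → 0 + 1 = +1
C3: 4C → 0 = 0
C4: 3C, 1H → 0 − 1 = -1
2 carbons (C1, C2) meet the condition.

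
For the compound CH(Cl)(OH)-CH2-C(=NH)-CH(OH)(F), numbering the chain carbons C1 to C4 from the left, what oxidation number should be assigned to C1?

C1 has one bond to C (0), one bond to Cl (+1), one bond to O (+1), one bond to H (-1).
Oxidation state = 0 + 1 + 1 − 1 = +1.

+1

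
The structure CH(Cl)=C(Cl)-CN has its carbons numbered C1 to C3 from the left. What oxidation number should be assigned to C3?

+3

Bonds to more-electronegative neighbours contribute +1 each, bonds to H or metals contribute −1 each, and C–C bonds contribute 0.
C3 has one bond to C (0), a triple bond to N (3×+1 = +3).
Oxidation state = 0 + 3 = +3.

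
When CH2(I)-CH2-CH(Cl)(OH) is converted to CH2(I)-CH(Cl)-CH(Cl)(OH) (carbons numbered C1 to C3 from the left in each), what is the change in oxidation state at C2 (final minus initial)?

+2

Before: C2 has 2 bonds to C, 2 bonds to H → oxidation state -2.
After: C2 has 2 bonds to C, 1 bond to H, 1 bond to Cl → oxidation state 0.
Δ = 0 − (-2) = +2, so this is an oxidation at C2.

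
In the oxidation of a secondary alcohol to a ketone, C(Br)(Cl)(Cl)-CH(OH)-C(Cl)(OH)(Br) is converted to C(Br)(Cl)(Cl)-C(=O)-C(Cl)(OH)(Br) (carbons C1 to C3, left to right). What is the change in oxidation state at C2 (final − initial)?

Before: C2 has 2 bonds to C, 1 bond to H, 1 bond to O → oxidation state 0.
After: C2 has 2 bonds to C, 2 bonds to O → oxidation state +2.
Δ = +2 − (0) = +2, so this is an oxidation at C2.

+2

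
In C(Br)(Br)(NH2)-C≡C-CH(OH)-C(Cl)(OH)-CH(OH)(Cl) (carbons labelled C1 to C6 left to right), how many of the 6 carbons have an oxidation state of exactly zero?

3

Each bond to a more electronegative atom (O, N, halogen) counts +1, each bond to a less electronegative atom (H, metal, B, Si) counts −1, and each C–C bond counts 0. Tallying each carbon:
C1: 1C, 1N, 2Br → 0 + 1 + 2 = +3
C2: 4C → 0 = 0
C3: 4C → 0 = 0
C4: 2C, 1H, 1O → 0 − 1 + 1 = 0
C5: 2C, 1O, 1Cl → 0 + 1 + 1 = +2
C6: 1C, 1H, 1O, 1Cl → 0 − 1 + 1 + 1 = +1
3 carbons (C2, C3, C4) meet the condition.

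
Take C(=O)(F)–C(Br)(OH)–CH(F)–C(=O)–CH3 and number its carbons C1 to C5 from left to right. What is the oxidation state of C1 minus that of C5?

C1: 1C, 2O, 1F → 0 + 2 + 1 = +3
C5: 1C, 3H → 0 − 3 = -3
Difference: +3 − (-3) = +6.

+6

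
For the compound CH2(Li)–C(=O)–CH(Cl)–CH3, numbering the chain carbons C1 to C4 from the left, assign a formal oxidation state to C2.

+2

Bonds to more-electronegative neighbours contribute +1 each, bonds to H or metals contribute −1 each, and C–C bonds contribute 0.
C2 has one bond to C (0), one bond to C (0), a double bond to O (2×+1 = +2).
Oxidation state = 0 + 0 + 2 = +2.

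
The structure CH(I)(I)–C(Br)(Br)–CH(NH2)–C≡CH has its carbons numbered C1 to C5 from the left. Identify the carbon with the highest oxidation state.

C2

Tallying each carbon's bonds:
C1: 1C, 1H, 2I → 0 − 1 + 2 = +1
C2: 2C, 2Br → 0 + 2 = +2
C3: 2C, 1H, 1N → 0 − 1 + 1 = 0
C4: 4C → 0 = 0
C5: 3C, 1H → 0 − 1 = -1
The most oxidised carbon is C2 at +2.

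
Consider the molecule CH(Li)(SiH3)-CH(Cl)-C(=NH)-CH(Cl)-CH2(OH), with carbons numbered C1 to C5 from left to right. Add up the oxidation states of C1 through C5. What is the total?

Tallying each carbon's bonds:
C1: 1C, 1H, 1Li, 1Si → 0 − 1 − 1 − 1 = -3
C2: 2C, 1H, 1Cl → 0 − 1 + 1 = 0
C3: 2C, 2N → 0 + 2 = +2
C4: 2C, 1H, 1Cl → 0 − 1 + 1 = 0
C5: 1C, 2H, 1O → 0 − 2 + 1 = -1
Sum = -3 + 0 + 2 + 0 − 1 = -2.

-2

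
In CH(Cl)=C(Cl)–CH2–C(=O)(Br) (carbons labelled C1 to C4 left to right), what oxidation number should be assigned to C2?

+1

C2 has a double bond to C (2×0 = 0), one bond to C (0), one bond to Cl (+1).
Oxidation state = 0 + 0 + 1 = +1.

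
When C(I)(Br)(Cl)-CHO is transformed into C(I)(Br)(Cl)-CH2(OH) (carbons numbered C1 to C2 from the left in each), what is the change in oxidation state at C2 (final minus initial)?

Before: C2 has 1 bond to C, 1 bond to H, 2 bonds to O → oxidation state +1.
After: C2 has 1 bond to C, 2 bonds to H, 1 bond to O → oxidation state -1.
Δ = -1 − (+1) = -2, so this is a reduction at C2.

-2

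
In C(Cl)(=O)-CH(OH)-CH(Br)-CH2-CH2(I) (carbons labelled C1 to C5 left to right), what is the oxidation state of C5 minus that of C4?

C5: 1C, 2H, 1I → 0 − 2 + 1 = -1
C4: 2C, 2H → 0 − 2 = -2
Difference: -1 − (-2) = +1.

+1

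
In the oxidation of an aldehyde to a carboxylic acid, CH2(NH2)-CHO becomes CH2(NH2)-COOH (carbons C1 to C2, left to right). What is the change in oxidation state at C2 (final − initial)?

+2

Before: C2 has 1 bond to C, 1 bond to H, 2 bonds to O → oxidation state +1.
After: C2 has 1 bond to C, 3 bonds to O → oxidation state +3.
Δ = +3 − (+1) = +2, so this is an oxidation at C2.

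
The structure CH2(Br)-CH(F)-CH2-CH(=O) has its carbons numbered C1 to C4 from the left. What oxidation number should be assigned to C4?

Each bond to a more electronegative atom (O, N, halogen) counts +1, each bond to a less electronegative atom (H, metal, B, Si) counts −1, and each C–C bond counts 0.
C4 has one bond to C (0), a double bond to O (2×+1 = +2), one bond to H (-1).
Oxidation state = 0 + 2 − 1 = +1.

+1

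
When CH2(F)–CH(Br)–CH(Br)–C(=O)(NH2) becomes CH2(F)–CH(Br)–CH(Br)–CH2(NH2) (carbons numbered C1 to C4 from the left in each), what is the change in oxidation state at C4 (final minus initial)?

Before: C4 has 1 bond to C, 2 bonds to O, 1 bond to N → oxidation state +3.
After: C4 has 1 bond to C, 2 bonds to H, 1 bond to N → oxidation state -1.
Δ = -1 − (+3) = -4, so this is a reduction at C4.

-4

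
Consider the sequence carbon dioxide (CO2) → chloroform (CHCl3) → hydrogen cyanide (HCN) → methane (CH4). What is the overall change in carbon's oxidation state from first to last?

-8

Carbon oxidation states along the series — carbon dioxide: +4, chloroform: +2, hydrogen cyanide: +2, methane: -4.
Net change = -4 − (+4) = -8.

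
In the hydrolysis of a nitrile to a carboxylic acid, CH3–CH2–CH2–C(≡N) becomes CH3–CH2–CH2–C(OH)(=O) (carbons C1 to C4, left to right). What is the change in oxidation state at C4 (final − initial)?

Before: C4 has 1 bond to C, 3 bonds to N → oxidation state +3.
After: C4 has 1 bond to C, 3 bonds to O → oxidation state +3.
Δ = +3 − (+3) = 0, so no net redox change at C4.

0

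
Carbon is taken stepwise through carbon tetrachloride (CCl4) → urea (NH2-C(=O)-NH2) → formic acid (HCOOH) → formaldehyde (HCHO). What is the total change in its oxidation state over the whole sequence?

-4

Carbon oxidation states along the series — carbon tetrachloride: +4, urea: +4, formic acid: +2, formaldehyde: 0.
Net change = 0 − (+4) = -4.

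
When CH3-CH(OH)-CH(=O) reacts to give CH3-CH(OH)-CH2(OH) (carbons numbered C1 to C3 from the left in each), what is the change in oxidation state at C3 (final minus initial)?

Before: C3 has 1 bond to C, 1 bond to H, 2 bonds to O → oxidation state +1.
After: C3 has 1 bond to C, 2 bonds to H, 1 bond to O → oxidation state -1.
Δ = -1 − (+1) = -2, so this is a reduction at C3.

-2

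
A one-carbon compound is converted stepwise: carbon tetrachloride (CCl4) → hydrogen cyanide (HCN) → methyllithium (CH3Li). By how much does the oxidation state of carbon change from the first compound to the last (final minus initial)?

Carbon oxidation states along the series — carbon tetrachloride: +4, hydrogen cyanide: +2, methyllithium: -4.
Net change = -4 − (+4) = -8.

-8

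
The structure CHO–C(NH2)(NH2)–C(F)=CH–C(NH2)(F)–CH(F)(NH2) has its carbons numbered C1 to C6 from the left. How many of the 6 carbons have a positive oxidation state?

5

Each bond to a more electronegative atom (O, N, halogen) counts +1, each bond to a less electronegative atom (H, metal, B, Si) counts −1, and each C–C bond counts 0. Tallying each carbon:
C1: 1C, 1H, 2O → 0 − 1 + 2 = +1
C2: 2C, 2N → 0 + 2 = +2
C3: 3C, 1F → 0 + 1 = +1
C4: 3C, 1H → 0 − 1 = -1
C5: 2C, 1N, 1F → 0 + 1 + 1 = +2
C6: 1C, 1H, 1N, 1F → 0 − 1 + 1 + 1 = +1
5 carbons (C1, C2, C3, C5, C6) meet the condition.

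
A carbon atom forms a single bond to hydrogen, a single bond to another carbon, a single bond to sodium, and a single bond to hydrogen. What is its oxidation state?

-3

The carbon has one bond to C (0), one bond to H (-1), one bond to Na (-1), one bond to H (-1).
Oxidation state = 0 − 1 − 1 − 1 = -3.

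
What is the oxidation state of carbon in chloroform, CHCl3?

+2

Each bond to a more electronegative atom (O, N, halogen) counts +1, each bond to a less electronegative atom (H, metal, B, Si) counts −1, and each C–C bond counts 0.
The carbon has one bond to H (-1), one bond to Cl (+1), one bond to Cl (+1), one bond to Cl (+1).
Oxidation state = -1 + 1 + 1 + 1 = +2.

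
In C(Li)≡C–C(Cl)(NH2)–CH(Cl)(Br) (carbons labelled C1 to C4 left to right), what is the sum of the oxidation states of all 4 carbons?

+2

Assign +1 per bond to O/N/halogen, −1 per bond to H or an electropositive element, and 0 per bond to carbon. Tallying each carbon:
C1: 3C, 1Li → 0 − 1 = -1
C2: 4C → 0 = 0
C3: 2C, 1N, 1Cl → 0 + 1 + 1 = +2
C4: 1C, 1H, 1Cl, 1Br → 0 − 1 + 1 + 1 = +1
Sum = -1 + 0 + 2 + 1 = +2.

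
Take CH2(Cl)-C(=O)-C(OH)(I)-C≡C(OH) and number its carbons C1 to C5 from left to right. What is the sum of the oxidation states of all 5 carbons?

+4

Count +1 for every bond to an atom more electronegative than carbon and −1 for every bond to one less electronegative; C–C bonds are 0. Tallying each carbon:
C1: 1C, 2H, 1Cl → 0 − 2 + 1 = -1
C2: 2C, 2O → 0 + 2 = +2
C3: 2C, 1O, 1I → 0 + 1 + 1 = +2
C4: 4C → 0 = 0
C5: 3C, 1O → 0 + 1 = +1
Sum = -1 + 2 + 2 + 0 + 1 = +4.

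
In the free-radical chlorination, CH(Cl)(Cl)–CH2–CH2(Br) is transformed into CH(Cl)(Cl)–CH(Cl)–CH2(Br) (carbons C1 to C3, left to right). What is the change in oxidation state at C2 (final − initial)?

Before: C2 has 2 bonds to C, 2 bonds to H → oxidation state -2.
After: C2 has 2 bonds to C, 1 bond to H, 1 bond to Cl → oxidation state 0.
Δ = 0 − (-2) = +2, so this is an oxidation at C2.

+2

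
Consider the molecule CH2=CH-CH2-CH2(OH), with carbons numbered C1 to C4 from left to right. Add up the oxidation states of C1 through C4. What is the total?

-6

Tallying each carbon's bonds:
C1: 2C, 2H → 0 − 2 = -2
C2: 3C, 1H → 0 − 1 = -1
C3: 2C, 2H → 0 − 2 = -2
C4: 1C, 2H, 1O → 0 − 2 + 1 = -1
Sum = -2 − 1 − 2 − 1 = -6.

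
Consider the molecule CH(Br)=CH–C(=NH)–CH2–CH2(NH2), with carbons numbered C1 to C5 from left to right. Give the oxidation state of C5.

-1

Assign +1 per bond to O/N/halogen, −1 per bond to H or an electropositive element, and 0 per bond to carbon.
C5 has one bond to C (0), one bond to H (-1), one bond to H (-1), one bond to N (+1).
Oxidation state = 0 − 1 − 1 + 1 = -1.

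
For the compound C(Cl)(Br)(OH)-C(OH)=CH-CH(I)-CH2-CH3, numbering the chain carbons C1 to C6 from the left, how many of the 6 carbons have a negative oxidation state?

3

Count +1 for every bond to an atom more electronegative than carbon and −1 for every bond to one less electronegative; C–C bonds are 0. Tallying each carbon:
C1: 1C, 1O, 1Cl, 1Br → 0 + 1 + 1 + 1 = +3
C2: 3C, 1O → 0 + 1 = +1
C3: 3C, 1H → 0 − 1 = -1
C4: 2C, 1H, 1I → 0 − 1 + 1 = 0
C5: 2C, 2H → 0 − 2 = -2
C6: 1C, 3H → 0 − 3 = -3
3 carbons (C3, C5, C6) meet the condition.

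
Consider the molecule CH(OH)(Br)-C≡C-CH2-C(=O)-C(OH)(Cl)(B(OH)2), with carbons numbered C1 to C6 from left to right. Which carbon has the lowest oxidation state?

Assign +1 per bond to O/N/halogen, −1 per bond to H or an electropositive element, and 0 per bond to carbon. Tallying each carbon:
C1: 1C, 1H, 1O, 1Br → 0 − 1 + 1 + 1 = +1
C2: 4C → 0 = 0
C3: 4C → 0 = 0
C4: 2C, 2H → 0 − 2 = -2
C5: 2C, 2O → 0 + 2 = +2
C6: 1C, 1O, 1Cl, 1B → 0 + 1 + 1 − 1 = +1
The most reduced carbon is C4 at -2.

C4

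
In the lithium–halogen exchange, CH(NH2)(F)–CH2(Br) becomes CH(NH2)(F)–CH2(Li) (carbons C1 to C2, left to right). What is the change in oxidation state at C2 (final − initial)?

Before: C2 has 1 bond to C, 2 bonds to H, 1 bond to Br → oxidation state -1.
After: C2 has 1 bond to C, 2 bonds to H, 1 bond to Li → oxidation state -3.
Δ = -3 − (-1) = -2, so this is a reduction at C2.

-2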